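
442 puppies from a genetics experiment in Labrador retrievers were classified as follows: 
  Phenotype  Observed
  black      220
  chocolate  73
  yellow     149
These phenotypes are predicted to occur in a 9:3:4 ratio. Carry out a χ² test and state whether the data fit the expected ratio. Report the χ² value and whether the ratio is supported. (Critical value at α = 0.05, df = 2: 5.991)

17.886; not consistent

The 9:3:4 ratio has 16 parts, so with N = 442 the expected counts are:
  black: 442 × 9/16 = 248.625
  chocolate: 442 × 3/16 = 82.875
  yellow: 442 × 4/16 = 110.5
χ² = Σ (O − E)² / E
  black: (220 − 248.625)² / 248.625 = 3.2957
  chocolate: (73 − 82.875)² / 82.875 = 1.1767
  yellow: (149 − 110.5)² / 110.5 = 13.4140
χ² = 3.2957 + 1.1767 + 13.4140 = 17.8864 ≈ 17.886
Degrees of freedom = 3 − 1 = 2; critical value at α = 0.05 is 5.991.
Since 17.886 > 5.991, we reject the null hypothesis — the data do not fit the 9:3:4 ratio.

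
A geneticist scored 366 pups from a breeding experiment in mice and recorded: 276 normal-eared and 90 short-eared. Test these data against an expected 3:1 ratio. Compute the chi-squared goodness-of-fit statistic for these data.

0.033

Under the 3:1 hypothesis (Σ ratio = 4, N = 366):
  normal-eared: 366 × 3/4 = 274.5
  short-eared: 366 × 1/4 = 91.5
χ² = Σ (O − E)² / E
  normal-eared: (276 − 274.5)² / 274.5 = 0.0082
  short-eared: (90 − 91.5)² / 91.5 = 0.0246
χ² = 0.0082 + 0.0246 = 0.0328 ≈ 0.033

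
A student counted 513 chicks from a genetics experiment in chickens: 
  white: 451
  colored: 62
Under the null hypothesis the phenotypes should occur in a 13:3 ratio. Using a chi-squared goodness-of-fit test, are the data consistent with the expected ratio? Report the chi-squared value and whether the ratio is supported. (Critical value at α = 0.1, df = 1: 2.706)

The 13:3 ratio has 16 parts, so with N = 513 the expected counts are:
  white: 513 × 13/16 = 416.8125
  colored: 513 × 3/16 = 96.1875
χ² = Σ (O − E)² / E
  white: (451 − 416.8125)² / 416.8125 = 2.8041
  colored: (62 − 96.1875)² / 96.1875 = 12.1511
χ² = 2.8041 + 12.1511 = 14.9552 ≈ 14.955
Degrees of freedom = 2 − 1 = 1; critical value at α = 0.1 is 2.706.
Since 14.955 > 2.706, we reject the null hypothesis — the data do not fit the 13:3 ratio.

14.955; not consistent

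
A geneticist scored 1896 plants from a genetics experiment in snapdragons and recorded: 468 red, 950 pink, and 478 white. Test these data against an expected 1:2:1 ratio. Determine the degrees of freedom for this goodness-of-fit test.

A goodness-of-fit test with 3 phenotype classes has df = 3 − 1 = 2.

2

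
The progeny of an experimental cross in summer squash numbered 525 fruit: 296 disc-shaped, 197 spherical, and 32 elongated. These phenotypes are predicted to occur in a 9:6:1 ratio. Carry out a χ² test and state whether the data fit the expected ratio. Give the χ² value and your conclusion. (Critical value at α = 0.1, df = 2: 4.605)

The 9:6:1 ratio has 16 parts, so with N = 525 the expected counts are:
  disc-shaped: 525 × 9/16 = 295.3125
  spherical: 525 × 6/16 = 196.875
  elongated: 525 × 1/16 = 32.8125
χ² = Σ (O − E)² / E
  disc-shaped: (296 − 295.3125)² / 295.3125 = 0.0016
  spherical: (197 − 196.875)² / 196.875 = 0.0001
  elongated: (32 − 32.8125)² / 32.8125 = 0.0201
χ² = 0.0016 + 0.0001 + 0.0201 = 0.0218 ≈ 0.022
Degrees of freedom = 3 − 1 = 2; critical value at α = 0.1 is 4.605.
Since 0.022 < 4.605, we fail to reject the null hypothesis — the data are consistent with the 9:6:1 ratio.

0.022; consistent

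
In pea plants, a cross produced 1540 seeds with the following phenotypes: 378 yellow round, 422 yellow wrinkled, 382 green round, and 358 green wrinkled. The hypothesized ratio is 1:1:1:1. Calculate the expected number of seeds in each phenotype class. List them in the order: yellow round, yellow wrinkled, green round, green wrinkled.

385, 385, 385, 385

Under the 1:1:1:1 hypothesis (Σ ratio = 4, N = 1540):
  yellow round: 1540 × 1/4 = 385
  yellow wrinkled: 1540 × 1/4 = 385
  green round: 1540 × 1/4 = 385
  green wrinkled: 1540 × 1/4 = 385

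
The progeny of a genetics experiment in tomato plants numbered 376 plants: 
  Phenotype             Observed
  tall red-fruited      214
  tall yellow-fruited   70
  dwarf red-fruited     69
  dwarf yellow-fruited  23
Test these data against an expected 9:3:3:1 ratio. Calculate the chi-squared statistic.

Total ratio parts = 16. Expected numbers out of 376:
  tall red-fruited: 376 × 9/16 = 211.5
  tall yellow-fruited: 376 × 3/16 = 70.5
  dwarf red-fruited: 376 × 3/16 = 70.5
  dwarf yellow-fruited: 376 × 1/16 = 23.5
χ² = Σ (O − E)² / E
  tall red-fruited: (214 − 211.5)² / 211.5 = 0.0296
  tall yellow-fruited: (70 − 70.5)² / 70.5 = 0.0035
  dwarf red-fruited: (69 − 70.5)² / 70.5 = 0.0319
  dwarf yellow-fruited: (23 − 23.5)² / 23.5 = 0.0106
χ² = 0.0296 + 0.0035 + 0.0319 + 0.0106 = 0.0756 ≈ 0.076

0.076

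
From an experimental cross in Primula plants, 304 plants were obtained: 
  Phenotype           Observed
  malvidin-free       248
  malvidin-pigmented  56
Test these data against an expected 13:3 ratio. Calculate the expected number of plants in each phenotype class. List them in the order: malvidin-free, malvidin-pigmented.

247, 57

Expected counts for N = 304 under a 13:3 ratio (total parts = 16):
  malvidin-free: 304 × 13/16 = 247
  malvidin-pigmented: 304 × 3/16 = 57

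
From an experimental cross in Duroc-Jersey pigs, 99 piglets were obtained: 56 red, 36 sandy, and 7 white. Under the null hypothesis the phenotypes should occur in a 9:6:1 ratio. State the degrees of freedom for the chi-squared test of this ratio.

2

A goodness-of-fit test with 3 phenotype classes has df = 3 − 1 = 2.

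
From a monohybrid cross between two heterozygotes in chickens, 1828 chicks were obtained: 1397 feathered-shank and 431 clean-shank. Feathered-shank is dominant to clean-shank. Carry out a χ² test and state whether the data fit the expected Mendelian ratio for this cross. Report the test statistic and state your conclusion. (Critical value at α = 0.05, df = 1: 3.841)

For a monohybrid cross between heterozygotes with complete dominance, the expected phenotypic ratio is 3:1.
Total ratio parts = 4. Expected numbers out of 1828:
  feathered-shank: 1828 × 3/4 = 1371
  clean-shank: 1828 × 1/4 = 457
χ² = Σ (O − E)² / E
  feathered-shank: (1397 − 1371)² / 1371 = 0.4931
  clean-shank: (431 − 457)² / 457 = 1.4792
χ² = 0.4931 + 1.4792 = 1.9723 ≈ 1.972
Degrees of freedom = 2 − 1 = 1; critical value at α = 0.05 is 3.841.
Since 1.972 < 3.841, we fail to reject the null hypothesis — the data are consistent with the 3:1 ratio.

1.972; consistent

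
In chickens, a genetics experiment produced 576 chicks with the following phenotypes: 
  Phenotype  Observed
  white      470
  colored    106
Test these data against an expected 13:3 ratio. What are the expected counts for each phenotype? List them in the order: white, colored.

468, 108

Expected counts for N = 576 under a 13:3 ratio (total parts = 16):
  white: 576 × 13/16 = 468
  colored: 576 × 3/16 = 108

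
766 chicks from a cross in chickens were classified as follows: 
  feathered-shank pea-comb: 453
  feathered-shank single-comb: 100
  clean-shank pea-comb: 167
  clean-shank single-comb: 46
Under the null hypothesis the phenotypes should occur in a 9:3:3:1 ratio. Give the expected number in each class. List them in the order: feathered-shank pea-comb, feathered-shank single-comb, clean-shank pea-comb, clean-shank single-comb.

Under the 9:3:3:1 hypothesis (Σ ratio = 16, N = 766):
  feathered-shank pea-comb: 766 × 9/16 = 430.875
  feathered-shank single-comb: 766 × 3/16 = 143.625
  clean-shank pea-comb: 766 × 3/16 = 143.625
  clean-shank single-comb: 766 × 1/16 = 47.875

430.875, 143.625, 143.625, 47.875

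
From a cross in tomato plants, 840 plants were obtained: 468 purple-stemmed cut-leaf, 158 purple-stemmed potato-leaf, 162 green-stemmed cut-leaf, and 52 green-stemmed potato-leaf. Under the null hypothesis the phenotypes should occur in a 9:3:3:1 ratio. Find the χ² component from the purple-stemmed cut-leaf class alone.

The 9:3:3:1 ratio has 16 parts, so with N = 840 the expected counts are:
  purple-stemmed cut-leaf: 840 × 9/16 = 472.5
  purple-stemmed potato-leaf: 840 × 3/16 = 157.5
  green-stemmed cut-leaf: 840 × 3/16 = 157.5
  green-stemmed potato-leaf: 840 × 1/16 = 52.5
Contribution of purple-stemmed cut-leaf: (468 − 472.5)² / 472.5 = 0.0429

0.043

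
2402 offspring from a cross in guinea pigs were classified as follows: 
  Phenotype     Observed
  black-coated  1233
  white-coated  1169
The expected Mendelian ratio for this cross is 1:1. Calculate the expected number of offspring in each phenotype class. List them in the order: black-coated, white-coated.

The 1:1 ratio has 2 parts, so with N = 2402 the expected counts are:
  black-coated: 2402 × 1/2 = 1201
  white-coated: 2402 × 1/2 = 1201

1201, 1201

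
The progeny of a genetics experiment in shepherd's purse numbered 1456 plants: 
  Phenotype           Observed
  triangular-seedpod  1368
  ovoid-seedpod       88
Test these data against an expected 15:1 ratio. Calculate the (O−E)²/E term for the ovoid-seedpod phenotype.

0.099

Expected counts for N = 1456 under a 15:1 ratio (total parts = 16):
  triangular-seedpod: 1456 × 15/16 = 1365
  ovoid-seedpod: 1456 × 1/16 = 91
Contribution of ovoid-seedpod: (88 − 91)² / 91 = 0.0989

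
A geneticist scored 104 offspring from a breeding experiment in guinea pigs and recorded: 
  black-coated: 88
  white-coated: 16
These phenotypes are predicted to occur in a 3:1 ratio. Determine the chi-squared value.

5.128

Total ratio parts = 4. Expected numbers out of 104:
  black-coated: 104 × 3/4 = 78
  white-coated: 104 × 1/4 = 26
χ² = Σ (O − E)² / E
  black-coated: (88 − 78)² / 78 = 1.2821
  white-coated: (16 − 26)² / 26 = 3.8462
χ² = 1.2821 + 3.8462 = 5.1283 ≈ 5.128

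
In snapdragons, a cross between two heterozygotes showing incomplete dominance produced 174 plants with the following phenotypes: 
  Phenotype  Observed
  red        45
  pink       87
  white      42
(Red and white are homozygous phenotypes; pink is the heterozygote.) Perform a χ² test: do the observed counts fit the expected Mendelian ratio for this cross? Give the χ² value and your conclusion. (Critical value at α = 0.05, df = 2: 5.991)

With incomplete dominance, a heterozygote × heterozygote cross gives a 1:2:1 phenotypic ratio.
The 1:2:1 ratio has 4 parts, so with N = 174 the expected counts are:
  red: 174 × 1/4 = 43.5
  pink: 174 × 2/4 = 87
  white: 174 × 1/4 = 43.5
χ² = Σ (O − E)² / E
  red: (45 − 43.5)² / 43.5 = 0.0517
  pink: (87 − 87)² / 87 = 0.0000
  white: (42 − 43.5)² / 43.5 = 0.0517
χ² = 0.0517 + 0.0000 + 0.0517 = 0.1034 ≈ 0.103
Degrees of freedom = 3 − 1 = 2; critical value at α = 0.05 is 5.991.
Since 0.103 < 5.991, we fail to reject the null hypothesis — the data are consistent with the 1:2:1 ratio.

0.103; consistent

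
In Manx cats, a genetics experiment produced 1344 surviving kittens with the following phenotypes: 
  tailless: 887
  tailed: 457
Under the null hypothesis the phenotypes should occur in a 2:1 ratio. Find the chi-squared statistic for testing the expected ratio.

Under the 2:1 hypothesis (Σ ratio = 3, N = 1344):
  tailless: 1344 × 2/3 = 896
  tailed: 1344 × 1/3 = 448
χ² = Σ (O − E)² / E
  tailless: (887 − 896)² / 896 = 0.0904
  tailed: (457 − 448)² / 448 = 0.1808
χ² = 0.0904 + 0.1808 = 0.2712 ≈ 0.271

0.271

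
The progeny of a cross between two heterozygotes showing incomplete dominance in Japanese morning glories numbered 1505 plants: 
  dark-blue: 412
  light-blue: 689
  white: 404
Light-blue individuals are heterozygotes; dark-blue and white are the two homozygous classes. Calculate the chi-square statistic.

With incomplete dominance, a heterozygote × heterozygote cross gives a 1:2:1 phenotypic ratio.
Total ratio parts = 4. Expected numbers out of 1505:
  dark-blue: 1505 × 1/4 = 376.25
  light-blue: 1505 × 2/4 = 752.5
  white: 1505 × 1/4 = 376.25
χ² = Σ (O − E)² / E
  dark-blue: (412 − 376.25)² / 376.25 = 3.3968
  light-blue: (689 − 752.5)² / 752.5 = 5.3585
  white: (404 − 376.25)² / 376.25 = 2.0467
χ² = 3.3968 + 5.3585 + 2.0467 = 10.802

10.802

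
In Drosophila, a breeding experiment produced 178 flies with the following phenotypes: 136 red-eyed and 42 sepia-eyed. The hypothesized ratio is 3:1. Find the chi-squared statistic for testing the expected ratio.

0.187

Expected counts for N = 178 under a 3:1 ratio (total parts = 4):
  red-eyed: 178 × 3/4 = 133.5
  sepia-eyed: 178 × 1/4 = 44.5
χ² = Σ (O − E)² / E
  red-eyed: (136 − 133.5)² / 133.5 = 0.0468
  sepia-eyed: (42 − 44.5)² / 44.5 = 0.1404
χ² = 0.0468 + 0.1404 = 0.1872 ≈ 0.187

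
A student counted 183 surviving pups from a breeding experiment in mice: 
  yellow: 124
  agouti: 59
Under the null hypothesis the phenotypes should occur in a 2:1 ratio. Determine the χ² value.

0.098

The 2:1 ratio has 3 parts, so with N = 183 the expected counts are:
  yellow: 183 × 2/3 = 122
  agouti: 183 × 1/3 = 61
χ² = Σ (O − E)² / E
  yellow: (124 − 122)² / 122 = 0.0328
  agouti: (59 − 61)² / 61 = 0.0656
χ² = 0.0328 + 0.0656 = 0.0984 ≈ 0.098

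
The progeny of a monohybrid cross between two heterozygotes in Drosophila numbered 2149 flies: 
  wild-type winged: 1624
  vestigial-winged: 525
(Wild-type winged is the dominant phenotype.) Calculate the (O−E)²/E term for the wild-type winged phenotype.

0.093

For a monohybrid cross between heterozygotes with complete dominance, the expected phenotypic ratio is 3:1.
Under the 3:1 hypothesis (Σ ratio = 4, N = 2149):
  wild-type winged: 2149 × 3/4 = 1611.75
  vestigial-winged: 2149 × 1/4 = 537.25
Contribution of wild-type winged: (1624 − 1611.75)² / 1611.75 = 0.0931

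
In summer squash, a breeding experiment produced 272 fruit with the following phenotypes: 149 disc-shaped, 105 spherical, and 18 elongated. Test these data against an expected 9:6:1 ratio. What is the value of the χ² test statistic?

Expected counts for N = 272 under a 9:6:1 ratio (total parts = 16):
  disc-shaped: 272 × 9/16 = 153
  spherical: 272 × 6/16 = 102
  elongated: 272 × 1/16 = 17
χ² = Σ (O − E)² / E
  disc-shaped: (149 − 153)² / 153 = 0.1046
  spherical: (105 − 102)² / 102 = 0.0882
  elongated: (18 − 17)² / 17 = 0.0588
χ² = 0.1046 + 0.0882 + 0.0588 = 0.2516 ≈ 0.252

0.252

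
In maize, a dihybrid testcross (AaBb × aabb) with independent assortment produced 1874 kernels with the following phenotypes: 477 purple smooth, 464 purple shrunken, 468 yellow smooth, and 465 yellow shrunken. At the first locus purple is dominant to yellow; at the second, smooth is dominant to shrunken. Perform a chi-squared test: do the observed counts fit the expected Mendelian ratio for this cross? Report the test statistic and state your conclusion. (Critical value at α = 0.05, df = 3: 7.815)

0.224; consistent

A dihybrid testcross with independent assortment gives a 1:1:1:1 ratio.
Under the 1:1:1:1 hypothesis (Σ ratio = 4, N = 1874):
  purple smooth: 1874 × 1/4 = 468.5
  purple shrunken: 1874 × 1/4 = 468.5
  yellow smooth: 1874 × 1/4 = 468.5
  yellow shrunken: 1874 × 1/4 = 468.5
χ² = Σ (O − E)² / E
  purple smooth: (477 − 468.5)² / 468.5 = 0.1542
  purple shrunken: (464 − 468.5)² / 468.5 = 0.0432
  yellow smooth: (468 − 468.5)² / 468.5 = 0.0005
  yellow shrunken: (465 − 468.5)² / 468.5 = 0.0261
χ² = 0.1542 + 0.0432 + 0.0005 + 0.0261 = 0.224
Degrees of freedom = 4 − 1 = 3; critical value at α = 0.05 is 7.815.
Since 0.224 < 7.815, we fail to reject the null hypothesis — the data are consistent with the 1:1:1:1 ratio.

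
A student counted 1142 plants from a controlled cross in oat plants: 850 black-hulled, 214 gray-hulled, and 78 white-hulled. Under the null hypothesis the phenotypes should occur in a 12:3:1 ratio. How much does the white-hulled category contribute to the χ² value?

0.615

The 12:3:1 ratio has 16 parts, so with N = 1142 the expected counts are:
  black-hulled: 1142 × 12/16 = 856.5
  gray-hulled: 1142 × 3/16 = 214.125
  white-hulled: 1142 × 1/16 = 71.375
Contribution of white-hulled: (78 − 71.375)² / 71.375 = 0.6149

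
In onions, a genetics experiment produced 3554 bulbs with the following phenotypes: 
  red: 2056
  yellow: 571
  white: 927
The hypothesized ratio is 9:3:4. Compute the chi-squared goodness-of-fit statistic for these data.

16.937

The 9:3:4 ratio has 16 parts, so with N = 3554 the expected counts are:
  red: 3554 × 9/16 = 1999.125
  yellow: 3554 × 3/16 = 666.375
  white: 3554 × 4/16 = 888.5
χ² = Σ (O − E)² / E
  red: (2056 − 1999.125)² / 1999.125 = 1.6181
  yellow: (571 − 666.375)² / 666.375 = 13.6506
  white: (927 − 888.5)² / 888.5 = 1.6683
χ² = 1.6181 + 13.6506 + 1.6683 = 16.937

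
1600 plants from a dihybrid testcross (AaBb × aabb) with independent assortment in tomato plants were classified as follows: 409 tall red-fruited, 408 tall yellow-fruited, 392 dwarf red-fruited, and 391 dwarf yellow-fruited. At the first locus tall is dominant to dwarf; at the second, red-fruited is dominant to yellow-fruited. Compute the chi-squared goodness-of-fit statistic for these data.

0.725

A dihybrid testcross with independent assortment gives a 1:1:1:1 ratio.
Total ratio parts = 4. Expected numbers out of 1600:
  tall red-fruited: 1600 × 1/4 = 400
  tall yellow-fruited: 1600 × 1/4 = 400
  dwarf red-fruited: 1600 × 1/4 = 400
  dwarf yellow-fruited: 1600 × 1/4 = 400
χ² = Σ (O − E)² / E
  tall red-fruited: (409 − 400)² / 400 = 0.2025
  tall yellow-fruited: (408 − 400)² / 400 = 0.1600
  dwarf red-fruited: (392 − 400)² / 400 = 0.1600
  dwarf yellow-fruited: (391 − 400)² / 400 = 0.2025
χ² = 0.2025 + 0.1600 + 0.1600 + 0.2025 = 0.725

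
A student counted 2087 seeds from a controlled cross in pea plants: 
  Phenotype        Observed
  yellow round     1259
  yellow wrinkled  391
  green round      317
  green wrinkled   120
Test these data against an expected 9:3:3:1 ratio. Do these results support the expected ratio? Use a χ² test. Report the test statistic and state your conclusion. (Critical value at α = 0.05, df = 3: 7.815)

21.111; not consistent

Total ratio parts = 16. Expected numbers out of 2087:
  yellow round: 2087 × 9/16 = 1173.9375
  yellow wrinkled: 2087 × 3/16 = 391.3125
  green round: 2087 × 3/16 = 391.3125
  green wrinkled: 2087 × 1/16 = 130.4375
χ² = Σ (O − E)² / E
  yellow round: (1259 − 1173.9375)² / 1173.9375 = 6.1636
  yellow wrinkled: (391 − 391.3125)² / 391.3125 = 0.0002
  green round: (317 − 391.3125)² / 391.3125 = 14.1124
  green wrinkled: (120 − 130.4375)² / 130.4375 = 0.8352
χ² = 6.1636 + 0.0002 + 14.1124 + 0.8352 = 21.1114 ≈ 21.111
Degrees of freedom = 4 − 1 = 3; critical value at α = 0.05 is 7.815.
Since 21.111 > 7.815, we reject the null hypothesis — the data do not fit the 9:3:3:1 ratio.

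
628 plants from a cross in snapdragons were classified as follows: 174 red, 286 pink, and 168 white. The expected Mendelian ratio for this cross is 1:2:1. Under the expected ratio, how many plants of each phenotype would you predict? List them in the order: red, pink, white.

Under the 1:2:1 hypothesis (Σ ratio = 4, N = 628):
  red: 628 × 1/4 = 157
  pink: 628 × 2/4 = 314
  white: 628 × 1/4 = 157

157, 314, 157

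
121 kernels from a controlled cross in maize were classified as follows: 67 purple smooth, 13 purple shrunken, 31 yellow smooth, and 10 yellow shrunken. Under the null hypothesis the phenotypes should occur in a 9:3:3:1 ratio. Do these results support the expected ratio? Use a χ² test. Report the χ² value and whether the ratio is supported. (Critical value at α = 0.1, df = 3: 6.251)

Expected counts for N = 121 under a 9:3:3:1 ratio (total parts = 16):
  purple smooth: 121 × 9/16 = 68.0625
  purple shrunken: 121 × 3/16 = 22.6875
  yellow smooth: 121 × 3/16 = 22.6875
  yellow shrunken: 121 × 1/16 = 7.5625
χ² = Σ (O − E)² / E
  purple smooth: (67 − 68.0625)² / 68.0625 = 0.0166
  purple shrunken: (13 − 22.6875)² / 22.6875 = 4.1365
  yellow smooth: (31 − 22.6875)² / 22.6875 = 3.0456
  yellow shrunken: (10 − 7.5625)² / 7.5625 = 0.7856
χ² = 0.0166 + 4.1365 + 3.0456 + 0.7856 = 7.9843 ≈ 7.984
Degrees of freedom = 4 − 1 = 3; critical value at α = 0.1 is 6.251.
Since 7.984 > 6.251, we reject the null hypothesis — the data do not fit the 9:3:3:1 ratio.

7.984; not consistent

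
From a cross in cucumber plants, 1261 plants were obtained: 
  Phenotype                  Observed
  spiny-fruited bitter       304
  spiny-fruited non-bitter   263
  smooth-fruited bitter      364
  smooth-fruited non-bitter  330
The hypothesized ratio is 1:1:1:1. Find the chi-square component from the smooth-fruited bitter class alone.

7.539

Total ratio parts = 4. Expected numbers out of 1261:
  spiny-fruited bitter: 1261 × 1/4 = 315.25
  spiny-fruited non-bitter: 1261 × 1/4 = 315.25
  smooth-fruited bitter: 1261 × 1/4 = 315.25
  smooth-fruited non-bitter: 1261 × 1/4 = 315.25
Contribution of smooth-fruited bitter: (364 − 315.25)² / 315.25 = 7.5387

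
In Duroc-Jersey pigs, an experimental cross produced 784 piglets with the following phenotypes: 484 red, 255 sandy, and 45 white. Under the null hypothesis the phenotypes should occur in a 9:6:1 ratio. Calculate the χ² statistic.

Under the 9:6:1 hypothesis (Σ ratio = 16, N = 784):
  red: 784 × 9/16 = 441
  sandy: 784 × 6/16 = 294
  white: 784 × 1/16 = 49
χ² = Σ (O − E)² / E
  red: (484 − 441)² / 441 = 4.1927
  sandy: (255 − 294)² / 294 = 5.1735
  white: (45 − 49)² / 49 = 0.3265
χ² = 4.1927 + 5.1735 + 0.3265 = 9.6927 ≈ 9.693

9.693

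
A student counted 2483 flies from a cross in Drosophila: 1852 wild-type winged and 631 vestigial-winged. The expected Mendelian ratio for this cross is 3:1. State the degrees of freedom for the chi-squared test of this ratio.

A goodness-of-fit test with 2 phenotype classes has df = 2 − 1 = 1.

1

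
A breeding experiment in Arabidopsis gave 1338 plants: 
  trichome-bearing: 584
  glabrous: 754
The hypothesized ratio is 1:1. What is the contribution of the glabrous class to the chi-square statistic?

10.800

Expected counts for N = 1338 under a 1:1 ratio (total parts = 2):
  trichome-bearing: 1338 × 1/2 = 669
  glabrous: 1338 × 1/2 = 669
Contribution of glabrous: (754 − 669)² / 669 = 10.7997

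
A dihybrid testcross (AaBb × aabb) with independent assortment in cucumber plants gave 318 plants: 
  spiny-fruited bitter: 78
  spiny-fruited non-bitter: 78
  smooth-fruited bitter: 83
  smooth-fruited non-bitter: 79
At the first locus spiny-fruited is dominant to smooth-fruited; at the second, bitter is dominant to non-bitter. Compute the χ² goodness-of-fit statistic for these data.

A dihybrid testcross with independent assortment gives a 1:1:1:1 ratio.
Total ratio parts = 4. Expected numbers out of 318:
  spiny-fruited bitter: 318 × 1/4 = 79.5
  spiny-fruited non-bitter: 318 × 1/4 = 79.5
  smooth-fruited bitter: 318 × 1/4 = 79.5
  smooth-fruited non-bitter: 318 × 1/4 = 79.5
χ² = Σ (O − E)² / E
  spiny-fruited bitter: (78 − 79.5)² / 79.5 = 0.0283
  spiny-fruited non-bitter: (78 − 79.5)² / 79.5 = 0.0283
  smooth-fruited bitter: (83 − 79.5)² / 79.5 = 0.1541
  smooth-fruited non-bitter: (79 − 79.5)² / 79.5 = 0.0031
χ² = 0.0283 + 0.0283 + 0.1541 + 0.0031 = 0.2138 ≈ 0.214

0.214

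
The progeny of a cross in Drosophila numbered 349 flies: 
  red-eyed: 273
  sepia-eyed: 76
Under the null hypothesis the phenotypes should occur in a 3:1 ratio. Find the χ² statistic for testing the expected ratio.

The 3:1 ratio has 4 parts, so with N = 349 the expected counts are:
  red-eyed: 349 × 3/4 = 261.75
  sepia-eyed: 349 × 1/4 = 87.25
χ² = Σ (O − E)² / E
  red-eyed: (273 − 261.75)² / 261.75 = 0.4835
  sepia-eyed: (76 − 87.25)² / 87.25 = 1.4506
χ² = 0.4835 + 1.4506 = 1.9341 ≈ 1.934

1.934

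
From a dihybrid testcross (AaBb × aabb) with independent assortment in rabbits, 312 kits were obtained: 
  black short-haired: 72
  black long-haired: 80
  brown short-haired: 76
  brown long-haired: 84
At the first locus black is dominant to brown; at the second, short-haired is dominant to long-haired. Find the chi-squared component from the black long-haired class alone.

0.051

A dihybrid testcross with independent assortment gives a 1:1:1:1 ratio.
Total ratio parts = 4. Expected numbers out of 312:
  black short-haired: 312 × 1/4 = 78
  black long-haired: 312 × 1/4 = 78
  brown short-haired: 312 × 1/4 = 78
  brown long-haired: 312 × 1/4 = 78
Contribution of black long-haired: (80 − 78)² / 78 = 0.0513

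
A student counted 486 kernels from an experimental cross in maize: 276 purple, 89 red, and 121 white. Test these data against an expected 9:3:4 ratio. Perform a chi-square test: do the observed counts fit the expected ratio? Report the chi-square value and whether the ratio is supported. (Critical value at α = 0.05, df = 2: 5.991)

Expected counts for N = 486 under a 9:3:4 ratio (total parts = 16):
  purple: 486 × 9/16 = 273.375
  red: 486 × 3/16 = 91.125
  white: 486 × 4/16 = 121.5
χ² = Σ (O − E)² / E
  purple: (276 − 273.375)² / 273.375 = 0.0252
  red: (89 − 91.125)² / 91.125 = 0.0496
  white: (121 − 121.5)² / 121.5 = 0.0021
χ² = 0.0252 + 0.0496 + 0.0021 = 0.0769 ≈ 0.077
Degrees of freedom = 3 − 1 = 2; critical value at α = 0.05 is 5.991.
Since 0.077 < 5.991, we fail to reject the null hypothesis — the data are consistent with the 9:3:4 ratio.

0.077; consistent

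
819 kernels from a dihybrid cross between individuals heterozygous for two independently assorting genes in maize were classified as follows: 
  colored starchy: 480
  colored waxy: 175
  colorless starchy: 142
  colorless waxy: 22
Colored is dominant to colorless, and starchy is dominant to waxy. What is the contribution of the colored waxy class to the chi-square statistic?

A dihybrid F₂ with independent assortment and complete dominance at both loci gives a 9:3:3:1 phenotypic ratio.
Under the 9:3:3:1 hypothesis (Σ ratio = 16, N = 819):
  colored starchy: 819 × 9/16 = 460.6875
  colored waxy: 819 × 3/16 = 153.5625
  colorless starchy: 819 × 3/16 = 153.5625
  colorless waxy: 819 × 1/16 = 51.1875
Contribution of colored waxy: (175 − 153.5625)² / 153.5625 = 2.9927

2.993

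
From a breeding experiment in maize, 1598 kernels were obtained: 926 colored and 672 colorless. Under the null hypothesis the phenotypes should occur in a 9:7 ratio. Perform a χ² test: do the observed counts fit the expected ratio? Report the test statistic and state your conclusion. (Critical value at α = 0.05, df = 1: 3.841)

1.871; consistent

The 9:7 ratio has 16 parts, so with N = 1598 the expected counts are:
  colored: 1598 × 9/16 = 898.875
  colorless: 1598 × 7/16 = 699.125
χ² = Σ (O − E)² / E
  colored: (926 − 898.875)² / 898.875 = 0.8185
  colorless: (672 − 699.125)² / 699.125 = 1.0524
χ² = 0.8185 + 1.0524 = 1.8709 ≈ 1.871
Degrees of freedom = 2 − 1 = 1; critical value at α = 0.05 is 3.841.
Since 1.871 < 3.841, we fail to reject the null hypothesis — the data are consistent with the 9:7 ratio.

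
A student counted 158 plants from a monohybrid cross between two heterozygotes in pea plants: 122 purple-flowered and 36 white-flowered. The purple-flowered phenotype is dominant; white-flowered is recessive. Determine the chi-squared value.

0.414

For a monohybrid cross between heterozygotes with complete dominance, the expected phenotypic ratio is 3:1.
Under the 3:1 hypothesis (Σ ratio = 4, N = 158):
  purple-flowered: 158 × 3/4 = 118.5
  white-flowered: 158 × 1/4 = 39.5
χ² = Σ (O − E)² / E
  purple-flowered: (122 − 118.5)² / 118.5 = 0.1034
  white-flowered: (36 − 39.5)² / 39.5 = 0.3101
χ² = 0.1034 + 0.3101 = 0.4135 ≈ 0.414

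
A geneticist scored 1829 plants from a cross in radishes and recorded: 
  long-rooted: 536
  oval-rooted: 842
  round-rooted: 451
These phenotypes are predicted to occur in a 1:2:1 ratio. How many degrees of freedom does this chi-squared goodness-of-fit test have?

A goodness-of-fit test with 3 phenotype classes has df = 3 − 1 = 2.

2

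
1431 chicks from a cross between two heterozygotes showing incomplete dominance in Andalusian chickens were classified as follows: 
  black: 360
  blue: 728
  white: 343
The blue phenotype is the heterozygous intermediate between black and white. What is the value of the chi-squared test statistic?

0.841

With incomplete dominance, a heterozygote × heterozygote cross gives a 1:2:1 phenotypic ratio.
Total ratio parts = 4. Expected numbers out of 1431:
  black: 1431 × 1/4 = 357.75
  blue: 1431 × 2/4 = 715.5
  white: 1431 × 1/4 = 357.75
χ² = Σ (O − E)² / E
  black: (360 − 357.75)² / 357.75 = 0.0142
  blue: (728 − 715.5)² / 715.5 = 0.2184
  white: (343 − 357.75)² / 357.75 = 0.6081
χ² = 0.0142 + 0.2184 + 0.6081 = 0.8407 ≈ 0.841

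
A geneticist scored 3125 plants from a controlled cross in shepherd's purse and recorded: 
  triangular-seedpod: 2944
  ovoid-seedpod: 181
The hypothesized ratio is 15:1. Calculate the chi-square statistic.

1.119

Total ratio parts = 16. Expected numbers out of 3125:
  triangular-seedpod: 3125 × 15/16 = 2929.6875
  ovoid-seedpod: 3125 × 1/16 = 195.3125
χ² = Σ (O − E)² / E
  triangular-seedpod: (2944 − 2929.6875)² / 2929.6875 = 0.0699
  ovoid-seedpod: (181 − 195.3125)² / 195.3125 = 1.0488
χ² = 0.0699 + 1.0488 = 1.1187 ≈ 1.119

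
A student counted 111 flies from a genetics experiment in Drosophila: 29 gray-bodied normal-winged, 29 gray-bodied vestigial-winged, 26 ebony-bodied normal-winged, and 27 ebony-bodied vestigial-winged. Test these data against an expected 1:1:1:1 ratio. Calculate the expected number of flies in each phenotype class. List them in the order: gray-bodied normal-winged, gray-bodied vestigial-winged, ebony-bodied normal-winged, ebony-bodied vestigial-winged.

27.75, 27.75, 27.75, 27.75

Expected counts for N = 111 under a 1:1:1:1 ratio (total parts = 4):
  gray-bodied normal-winged: 111 × 1/4 = 27.75
  gray-bodied vestigial-winged: 111 × 1/4 = 27.75
  ebony-bodied normal-winged: 111 × 1/4 = 27.75
  ebony-bodied vestigial-winged: 111 × 1/4 = 27.75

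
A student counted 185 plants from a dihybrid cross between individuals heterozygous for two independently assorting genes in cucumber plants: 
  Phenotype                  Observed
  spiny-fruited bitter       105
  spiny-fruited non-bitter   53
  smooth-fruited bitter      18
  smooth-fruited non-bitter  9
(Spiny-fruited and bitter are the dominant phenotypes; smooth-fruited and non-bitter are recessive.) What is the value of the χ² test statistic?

18.272

A dihybrid F₂ with independent assortment and complete dominance at both loci gives a 9:3:3:1 phenotypic ratio.
Under the 9:3:3:1 hypothesis (Σ ratio = 16, N = 185):
  spiny-fruited bitter: 185 × 9/16 = 104.0625
  spiny-fruited non-bitter: 185 × 3/16 = 34.6875
  smooth-fruited bitter: 185 × 3/16 = 34.6875
  smooth-fruited non-bitter: 185 × 1/16 = 11.5625
χ² = Σ (O − E)² / E
  spiny-fruited bitter: (105 − 104.0625)² / 104.0625 = 0.0084
  spiny-fruited non-bitter: (53 − 34.6875)² / 34.6875 = 9.6677
  smooth-fruited bitter: (18 − 34.6875)² / 34.6875 = 8.0280
  smooth-fruited non-bitter: (9 − 11.5625)² / 11.5625 = 0.5679
χ² = 0.0084 + 9.6677 + 8.0280 + 0.5679 = 18.272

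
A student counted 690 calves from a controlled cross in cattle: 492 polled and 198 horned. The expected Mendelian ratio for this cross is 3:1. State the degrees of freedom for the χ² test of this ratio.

1

A goodness-of-fit test with 2 phenotype classes has df = 2 − 1 = 1.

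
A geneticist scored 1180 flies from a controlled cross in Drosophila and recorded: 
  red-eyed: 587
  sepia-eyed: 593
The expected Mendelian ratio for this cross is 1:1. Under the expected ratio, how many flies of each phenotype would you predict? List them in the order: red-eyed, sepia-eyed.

590, 590

Total ratio parts = 2. Expected numbers out of 1180:
  red-eyed: 1180 × 1/2 = 590
  sepia-eyed: 1180 × 1/2 = 590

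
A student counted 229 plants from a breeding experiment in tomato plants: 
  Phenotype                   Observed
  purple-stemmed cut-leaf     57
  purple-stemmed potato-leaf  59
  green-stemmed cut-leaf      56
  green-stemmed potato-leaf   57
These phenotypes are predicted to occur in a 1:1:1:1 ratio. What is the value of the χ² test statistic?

0.083

The 1:1:1:1 ratio has 4 parts, so with N = 229 the expected counts are:
  purple-stemmed cut-leaf: 229 × 1/4 = 57.25
  purple-stemmed potato-leaf: 229 × 1/4 = 57.25
  green-stemmed cut-leaf: 229 × 1/4 = 57.25
  green-stemmed potato-leaf: 229 × 1/4 = 57.25
χ² = Σ (O − E)² / E
  purple-stemmed cut-leaf: (57 − 57.25)² / 57.25 = 0.0011
  purple-stemmed potato-leaf: (59 − 57.25)² / 57.25 = 0.0535
  green-stemmed cut-leaf: (56 − 57.25)² / 57.25 = 0.0273
  green-stemmed potato-leaf: (57 − 57.25)² / 57.25 = 0.0011
χ² = 0.0011 + 0.0535 + 0.0273 + 0.0011 = 0.083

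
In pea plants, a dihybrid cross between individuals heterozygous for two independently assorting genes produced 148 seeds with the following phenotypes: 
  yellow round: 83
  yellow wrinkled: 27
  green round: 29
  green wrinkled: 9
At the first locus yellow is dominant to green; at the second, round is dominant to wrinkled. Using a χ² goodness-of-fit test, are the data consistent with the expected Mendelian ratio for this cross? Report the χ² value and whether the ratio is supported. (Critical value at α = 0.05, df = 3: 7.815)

A dihybrid F₂ with independent assortment and complete dominance at both loci gives a 9:3:3:1 phenotypic ratio.
Under the 9:3:3:1 hypothesis (Σ ratio = 16, N = 148):
  yellow round: 148 × 9/16 = 83.25
  yellow wrinkled: 148 × 3/16 = 27.75
  green round: 148 × 3/16 = 27.75
  green wrinkled: 148 × 1/16 = 9.25
χ² = Σ (O − E)² / E
  yellow round: (83 − 83.25)² / 83.25 = 0.0008
  yellow wrinkled: (27 − 27.75)² / 27.75 = 0.0203
  green round: (29 − 27.75)² / 27.75 = 0.0563
  green wrinkled: (9 − 9.25)² / 9.25 = 0.0068
χ² = 0.0008 + 0.0203 + 0.0563 + 0.0068 = 0.0842 ≈ 0.084
Degrees of freedom = 4 − 1 = 3; critical value at α = 0.05 is 7.815.
Since 0.084 < 7.815, we fail to reject the null hypothesis — the data are consistent with the 9:3:3:1 ratio.

0.084; consistent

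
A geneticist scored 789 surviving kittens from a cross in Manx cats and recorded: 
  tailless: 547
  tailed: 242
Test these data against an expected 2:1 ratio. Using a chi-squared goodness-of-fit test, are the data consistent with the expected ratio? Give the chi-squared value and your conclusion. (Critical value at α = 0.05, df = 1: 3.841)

2.515; consistent

The 2:1 ratio has 3 parts, so with N = 789 the expected counts are:
  tailless: 789 × 2/3 = 526
  tailed: 789 × 1/3 = 263
χ² = Σ (O − E)² / E
  tailless: (547 − 526)² / 526 = 0.8384
  tailed: (242 − 263)² / 263 = 1.6768
χ² = 0.8384 + 1.6768 = 2.5152 ≈ 2.515
Degrees of freedom = 2 − 1 = 1; critical value at α = 0.05 is 3.841.
Since 2.515 < 3.841, we fail to reject the null hypothesis — the data are consistent with the 2:1 ratio.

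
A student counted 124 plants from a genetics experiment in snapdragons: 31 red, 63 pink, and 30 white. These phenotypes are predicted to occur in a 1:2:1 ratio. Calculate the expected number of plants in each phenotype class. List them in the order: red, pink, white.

31, 62, 31

Under the 1:2:1 hypothesis (Σ ratio = 4, N = 124):
  red: 124 × 1/4 = 31
  pink: 124 × 2/4 = 62
  white: 124 × 1/4 = 31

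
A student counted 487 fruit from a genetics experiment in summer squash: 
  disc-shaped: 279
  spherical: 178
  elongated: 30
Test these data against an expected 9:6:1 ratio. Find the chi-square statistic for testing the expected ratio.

Expected counts for N = 487 under a 9:6:1 ratio (total parts = 16):
  disc-shaped: 487 × 9/16 = 273.9375
  spherical: 487 × 6/16 = 182.625
  elongated: 487 × 1/16 = 30.4375
χ² = Σ (O − E)² / E
  disc-shaped: (279 − 273.9375)² / 273.9375 = 0.0936
  spherical: (178 − 182.625)² / 182.625 = 0.1171
  elongated: (30 − 30.4375)² / 30.4375 = 0.0063
χ² = 0.0936 + 0.1171 + 0.0063 = 0.217

0.217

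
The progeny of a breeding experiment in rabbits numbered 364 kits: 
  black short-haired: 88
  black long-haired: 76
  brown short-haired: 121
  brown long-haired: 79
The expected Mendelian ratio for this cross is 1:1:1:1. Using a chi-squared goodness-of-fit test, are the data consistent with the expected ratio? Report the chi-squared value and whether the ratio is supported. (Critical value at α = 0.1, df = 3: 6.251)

Total ratio parts = 4. Expected numbers out of 364:
  black short-haired: 364 × 1/4 = 91
  black long-haired: 364 × 1/4 = 91
  brown short-haired: 364 × 1/4 = 91
  brown long-haired: 364 × 1/4 = 91
χ² = Σ (O − E)² / E
  black short-haired: (88 − 91)² / 91 = 0.0989
  black long-haired: (76 − 91)² / 91 = 2.4725
  brown short-haired: (121 − 91)² / 91 = 9.8901
  brown long-haired: (79 − 91)² / 91 = 1.5824
χ² = 0.0989 + 2.4725 + 9.8901 + 1.5824 = 14.0439 ≈ 14.044
Degrees of freedom = 4 − 1 = 3; critical value at α = 0.1 is 6.251.
Since 14.044 > 6.251, we reject the null hypothesis — the data do not fit the 1:1:1:1 ratio.

14.044; not consistent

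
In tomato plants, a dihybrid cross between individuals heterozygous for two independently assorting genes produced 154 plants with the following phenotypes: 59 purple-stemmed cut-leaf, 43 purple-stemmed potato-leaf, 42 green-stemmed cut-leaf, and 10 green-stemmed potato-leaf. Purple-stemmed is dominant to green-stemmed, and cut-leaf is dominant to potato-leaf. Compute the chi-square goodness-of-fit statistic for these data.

21.700

A dihybrid F₂ with independent assortment and complete dominance at both loci gives a 9:3:3:1 phenotypic ratio.
Total ratio parts = 16. Expected numbers out of 154:
  purple-stemmed cut-leaf: 154 × 9/16 = 86.625
  purple-stemmed potato-leaf: 154 × 3/16 = 28.875
  green-stemmed cut-leaf: 154 × 3/16 = 28.875
  green-stemmed potato-leaf: 154 × 1/16 = 9.625
χ² = Σ (O − E)² / E
  purple-stemmed cut-leaf: (59 − 86.625)² / 86.625 = 8.8097
  purple-stemmed potato-leaf: (43 − 28.875)² / 28.875 = 6.9096
  green-stemmed cut-leaf: (42 − 28.875)² / 28.875 = 5.9659
  green-stemmed potato-leaf: (10 − 9.625)² / 9.625 = 0.0146
χ² = 8.8097 + 6.9096 + 5.9659 + 0.0146 = 21.6998 ≈ 21.700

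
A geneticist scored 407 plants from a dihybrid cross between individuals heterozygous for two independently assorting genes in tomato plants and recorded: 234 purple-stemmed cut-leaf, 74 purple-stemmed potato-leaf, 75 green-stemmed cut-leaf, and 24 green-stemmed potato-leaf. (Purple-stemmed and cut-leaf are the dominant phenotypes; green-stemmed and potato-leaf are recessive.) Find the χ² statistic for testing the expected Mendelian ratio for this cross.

A dihybrid F₂ with independent assortment and complete dominance at both loci gives a 9:3:3:1 phenotypic ratio.
The 9:3:3:1 ratio has 16 parts, so with N = 407 the expected counts are:
  purple-stemmed cut-leaf: 407 × 9/16 = 228.9375
  purple-stemmed potato-leaf: 407 × 3/16 = 76.3125
  green-stemmed cut-leaf: 407 × 3/16 = 76.3125
  green-stemmed potato-leaf: 407 × 1/16 = 25.4375
χ² = Σ (O − E)² / E
  purple-stemmed cut-leaf: (234 − 228.9375)² / 228.9375 = 0.1119
  purple-stemmed potato-leaf: (74 − 76.3125)² / 76.3125 = 0.0701
  green-stemmed cut-leaf: (75 − 76.3125)² / 76.3125 = 0.0226
  green-stemmed potato-leaf: (24 − 25.4375)² / 25.4375 = 0.0812
χ² = 0.1119 + 0.0701 + 0.0226 + 0.0812 = 0.2858 ≈ 0.286

0.286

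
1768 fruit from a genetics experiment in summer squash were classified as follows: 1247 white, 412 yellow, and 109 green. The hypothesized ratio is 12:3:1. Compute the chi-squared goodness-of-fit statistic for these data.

24.275

Total ratio parts = 16. Expected numbers out of 1768:
  white: 1768 × 12/16 = 1326
  yellow: 1768 × 3/16 = 331.5
  green: 1768 × 1/16 = 110.5
χ² = Σ (O − E)² / E
  white: (1247 − 1326)² / 1326 = 4.7066
  yellow: (412 − 331.5)² / 331.5 = 19.5483
  green: (109 − 110.5)² / 110.5 = 0.0204
χ² = 4.7066 + 19.5483 + 0.0204 = 24.2753 ≈ 24.275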